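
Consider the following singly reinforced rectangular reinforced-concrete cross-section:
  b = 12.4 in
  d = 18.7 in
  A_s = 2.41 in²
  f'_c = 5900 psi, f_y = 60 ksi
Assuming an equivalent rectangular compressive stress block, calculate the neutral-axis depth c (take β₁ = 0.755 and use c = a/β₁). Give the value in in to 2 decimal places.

T = A_s f_y = 2.41 × 60 = 144.6 kips.
a = T/(0.85 f'_c b) = 144.6/(0.85 × 5.9 × 12.4) = 2.3253 in.
With β₁ = 0.755, c = a/β₁ = 2.3253/0.755 = 3.08 in.

c ≈ 3.08 in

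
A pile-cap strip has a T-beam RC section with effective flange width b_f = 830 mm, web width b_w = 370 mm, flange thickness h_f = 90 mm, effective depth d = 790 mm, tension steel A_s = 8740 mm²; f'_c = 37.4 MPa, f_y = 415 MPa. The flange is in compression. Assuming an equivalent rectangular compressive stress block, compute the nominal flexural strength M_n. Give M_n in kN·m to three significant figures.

Tension: T = A_s f_y = 8740 × 415 = 3627100 N.
Try a within the flange: a = T/(0.85 f'_c b_f) = 3627100/(0.85 × 37.4 × 830) = 137.46 mm.
a = 137.46 > h_f = 90 mm: the block extends into the web. Split into flange-overhang and web parts.
C_f = 0.85 f'_c (b_f − b_w) h_f = 0.85 × 37.4 × (830 − 370) × 90 = 1316106 N.
Remaining web compression depth: a_w = (T − C_f)/(0.85 f'_c b_w) = (3627100 − 1316106)/(0.85 × 37.4 × 370) = 196.47 mm.
M_n = C_f(d − h_f/2) + (T − C_f)(d − a_w/2) = 1316106 × (790 − 45) + 2310994 × (790 − 98.235) = 980.50 + 1598.66 = 2579.16 × 10⁶ N·mm.
M_n = 2579.16 kN·m.

M_n ≈ 2580 kN·m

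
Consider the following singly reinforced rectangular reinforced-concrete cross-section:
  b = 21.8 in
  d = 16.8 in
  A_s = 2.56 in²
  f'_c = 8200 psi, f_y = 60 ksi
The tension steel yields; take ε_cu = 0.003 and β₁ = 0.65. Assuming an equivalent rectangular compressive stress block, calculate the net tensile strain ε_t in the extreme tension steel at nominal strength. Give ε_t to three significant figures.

a = A_s f_y/(0.85 f'_c b) = 1.011 in.
β₁ = 0.65, so c = a/β₁ = 1.011/0.65 = 1.555 in.
From the linear strain diagram with ε_cu = 0.003: ε_t = 0.003 (d − c)/c = 0.003 × (16.8 − 1.555)/1.555 = 0.0294.
Since ε_t ≥ 0.005, the section is tension-controlled.

ε_t ≈ 0.0294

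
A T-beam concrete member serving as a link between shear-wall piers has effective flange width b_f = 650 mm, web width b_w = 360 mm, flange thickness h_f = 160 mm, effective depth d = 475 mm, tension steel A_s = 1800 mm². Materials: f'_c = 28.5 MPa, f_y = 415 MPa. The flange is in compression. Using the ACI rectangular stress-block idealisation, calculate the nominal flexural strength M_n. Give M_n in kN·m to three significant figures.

M_n ≈ 337 kN·m

Tension: T = A_s f_y = 1800 × 415 = 747000 N.
Try a within the flange: a = T/(0.85 f'_c b_f) = 747000/(0.85 × 28.5 × 650) = 47.44 mm.
Since a = 47.44 ≤ h_f = 160 mm, the stress block lies entirely in the flange; analyse as a rectangular beam of width b_f.
M_n = T(d − a/2) = 747000 × (475 − 23.72) = 337.11 × 10⁶ N·mm.
M_n = 337.11 kN·m.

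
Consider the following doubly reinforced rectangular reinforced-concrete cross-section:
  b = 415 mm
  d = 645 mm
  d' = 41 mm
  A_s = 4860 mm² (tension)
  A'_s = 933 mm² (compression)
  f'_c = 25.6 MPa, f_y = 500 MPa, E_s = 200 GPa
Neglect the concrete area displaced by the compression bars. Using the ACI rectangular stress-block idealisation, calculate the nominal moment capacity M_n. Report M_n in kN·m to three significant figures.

Assume both tension and compression steel yield.
Net tension couple steel: A_s − A'_s = 3927 mm².
a = (A_s − A'_s) f_y / (0.85 f'_c b) = 1963500/(0.85 × 25.6 × 415) = 217.43 mm.
c = a/β₁ = 217.43/0.85 = 255.80 mm; ε'_s = 0.003(c − d')/c = 0.0025 ≥ f_y/E_s = 0.0025, so compression steel does yield.
M_n = (A_s − A'_s) f_y (d − a/2) + A'_s f_y (d − d') = [1963500 × (645 − 108.715) + 466500 × (645 − 41)] × 10⁻⁶ = 1053.00 + 281.77 = 1334.77 kN·m.

M_n ≈ 1330 kN·m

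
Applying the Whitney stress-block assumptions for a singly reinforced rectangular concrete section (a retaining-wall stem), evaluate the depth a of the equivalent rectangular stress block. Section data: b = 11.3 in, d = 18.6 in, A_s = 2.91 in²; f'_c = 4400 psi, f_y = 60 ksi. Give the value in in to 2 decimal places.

a ≈ 4.13 in

T = A_s f_y = 2.91 × 60 = 174.6 kips.
a = T/(0.85 f'_c b) = 174.6/(0.85 × 4.4 × 11.3) = 4.13 in.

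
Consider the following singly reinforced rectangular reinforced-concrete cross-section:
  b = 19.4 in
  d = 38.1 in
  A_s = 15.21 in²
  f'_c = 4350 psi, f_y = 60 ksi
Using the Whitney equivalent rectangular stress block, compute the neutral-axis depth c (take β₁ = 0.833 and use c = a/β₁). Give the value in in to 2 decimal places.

c ≈ 15.27 in

T = A_s f_y = 15.21 × 60 = 912.6 kips.
a = T/(0.85 f'_c b) = 912.6/(0.85 × 4.35 × 19.4) = 12.7224 in.
With β₁ = 0.833, c = a/β₁ = 12.7224/0.833 = 15.27 in.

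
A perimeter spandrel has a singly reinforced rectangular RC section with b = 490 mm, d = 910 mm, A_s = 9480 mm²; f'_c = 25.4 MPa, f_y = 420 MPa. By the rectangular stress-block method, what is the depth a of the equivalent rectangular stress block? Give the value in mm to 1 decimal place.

T = A_s f_y = 9480 × 420 = 3981600 N = 3981.6 kN.
Setting C = 0.85 f'_c a b equal to T: a = 3981600/(0.85 × 25.4 × 490) = 376.4 mm.

a ≈ 376.4 mm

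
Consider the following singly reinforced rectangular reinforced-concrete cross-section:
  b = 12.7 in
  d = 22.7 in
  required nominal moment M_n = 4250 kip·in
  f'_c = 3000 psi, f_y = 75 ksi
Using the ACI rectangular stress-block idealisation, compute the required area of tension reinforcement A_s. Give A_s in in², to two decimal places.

A_s ≈ 2.94 in²

From M_n = 0.85 f'_c a b (d − a/2):
a = d − √(d² − 2M_n/(0.85 f'_c b)) = 22.7 − √(22.7² − 2 × 4250/(0.85 × 3 × 12.7)) = 6.800 in.
A_s = 0.85 f'_c a b / f_y = 0.85 × 3 × 6.800 × 12.7 / 75 = 2.936 in².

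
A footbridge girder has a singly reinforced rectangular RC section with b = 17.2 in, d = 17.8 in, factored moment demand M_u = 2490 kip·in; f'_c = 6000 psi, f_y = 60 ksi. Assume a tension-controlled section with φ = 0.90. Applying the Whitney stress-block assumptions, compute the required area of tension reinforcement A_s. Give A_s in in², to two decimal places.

A_s ≈ 2.73 in²

M_n = M_u/φ = 2490/0.90 = 2766.67 kip·in.
From M_n = 0.85 f'_c a b (d − a/2):
a = d − √(d² − 2M_n/(0.85 f'_c b)) = 17.8 − √(17.8² − 2 × 2766.67/(0.85 × 6 × 17.2)) = 1.870 in.
A_s = 0.85 f'_c a b / f_y = 0.85 × 6 × 1.870 × 17.2 / 60 = 2.734 in².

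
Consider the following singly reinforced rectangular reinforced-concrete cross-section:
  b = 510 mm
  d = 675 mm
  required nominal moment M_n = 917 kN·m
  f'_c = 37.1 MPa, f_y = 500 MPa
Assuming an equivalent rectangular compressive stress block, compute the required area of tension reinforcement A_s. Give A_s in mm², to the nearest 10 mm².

With M_n = 0.85 f'_c a b (d − a/2), solve the quadratic for a:
a = d − √(d² − 2M_n/(0.85 f'_c b)) = 675 − √(675² − 2 × 917×10⁶/(0.85 × 37.1 × 510)) = 90.54 mm.
A_s = 0.85 f'_c a b / f_y = 0.85 × 37.1 × 90.54 × 510 / 500 = 2912.3 mm².

A_s ≈ 2910 mm²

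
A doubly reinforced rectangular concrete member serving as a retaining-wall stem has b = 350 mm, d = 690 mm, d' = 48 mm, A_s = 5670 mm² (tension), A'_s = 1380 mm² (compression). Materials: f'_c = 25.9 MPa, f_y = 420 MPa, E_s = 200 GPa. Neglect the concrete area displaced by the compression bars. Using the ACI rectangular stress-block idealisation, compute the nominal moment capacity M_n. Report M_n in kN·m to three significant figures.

M_n ≈ 1400 kN·m

Assume both tension and compression steel yield.
Net tension couple steel: A_s − A'_s = 4290 mm².
a = (A_s − A'_s) f_y / (0.85 f'_c b) = 1801800/(0.85 × 25.9 × 350) = 233.84 mm.
c = a/β₁ = 233.84/0.85 = 275.11 mm; ε'_s = 0.003(c − d')/c = 0.0025 ≥ f_y/E_s = 0.0021, so compression steel does yield.
M_n = (A_s − A'_s) f_y (d − a/2) + A'_s f_y (d − d') = [1801800 × (690 − 116.92) + 579600 × (690 − 48)] × 10⁻⁶ = 1032.58 + 372.10 = 1404.68 kN·m.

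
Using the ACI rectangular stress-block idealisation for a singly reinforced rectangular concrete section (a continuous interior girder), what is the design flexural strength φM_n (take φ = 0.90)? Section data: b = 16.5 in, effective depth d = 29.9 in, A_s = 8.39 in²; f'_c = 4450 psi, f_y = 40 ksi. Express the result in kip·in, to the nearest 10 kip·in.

T = A_s f_y = 8.39 × 40 = 335.6 kips.
a = T/(0.85 f'_c b) = 335.6/(0.85 × 4.45 × 16.5) = 5.377 in.
M_n = T(d − a/2) = 335.6 × (29.9 − 2.6885) = 9132.2 kip·in.
φM_n = 0.90 × 9132.2 = 8219.0 kip·in.

φM_n ≈ 8220 kip·in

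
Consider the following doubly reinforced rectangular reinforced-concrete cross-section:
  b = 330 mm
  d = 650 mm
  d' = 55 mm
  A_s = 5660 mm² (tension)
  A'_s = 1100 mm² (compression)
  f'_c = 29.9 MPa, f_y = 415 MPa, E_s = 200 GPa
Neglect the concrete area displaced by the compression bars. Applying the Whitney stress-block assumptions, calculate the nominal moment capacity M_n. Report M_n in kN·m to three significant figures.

M_n ≈ 1290 kN·m

Assume both tension and compression steel yield.
Net tension couple steel: A_s − A'_s = 4560 mm².
a = (A_s − A'_s) f_y / (0.85 f'_c b) = 1892400/(0.85 × 29.9 × 330) = 225.64 mm.
c = a/β₁ = 225.64/0.836 = 269.90 mm; ε'_s = 0.003(c − d')/c = 0.0024 ≥ f_y/E_s = 0.0021, so compression steel does yield.
M_n = (A_s − A'_s) f_y (d − a/2) + A'_s f_y (d − d') = [1892400 × (650 − 112.82) + 456500 × (650 − 55)] × 10⁻⁶ = 1016.56 + 271.62 = 1288.18 kN·m.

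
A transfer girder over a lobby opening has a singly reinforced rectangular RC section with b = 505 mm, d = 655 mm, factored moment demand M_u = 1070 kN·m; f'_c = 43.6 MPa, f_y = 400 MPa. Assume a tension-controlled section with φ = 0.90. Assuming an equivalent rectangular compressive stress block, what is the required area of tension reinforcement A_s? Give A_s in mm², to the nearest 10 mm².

M_n = M_u/φ = 1070/0.90 = 1188.89 kN·m.
With M_n = 0.85 f'_c a b (d − a/2), solve the quadratic for a:
a = d − √(d² − 2M_n/(0.85 f'_c b)) = 655 − √(655² − 2 × 1188.89×10⁶/(0.85 × 43.6 × 505)) = 105.48 mm.
A_s = 0.85 f'_c a b / f_y = 0.85 × 43.6 × 105.48 × 505 / 400 = 4935.2 mm².

A_s ≈ 4940 mm²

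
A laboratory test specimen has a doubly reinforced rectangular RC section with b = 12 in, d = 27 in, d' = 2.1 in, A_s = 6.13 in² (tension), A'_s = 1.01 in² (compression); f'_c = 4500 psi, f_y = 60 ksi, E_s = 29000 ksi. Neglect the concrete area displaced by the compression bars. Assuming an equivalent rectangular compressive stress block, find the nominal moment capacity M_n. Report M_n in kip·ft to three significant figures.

M_n ≈ 731 kip·ft

Assume both steels yield.
a = (A_s − A'_s) f_y/(0.85 f'_c b) = (6.13 − 1.01) × 60/(0.85 × 4.5 × 12) = 6.693 in.
c = a/β₁ = 6.693/0.825 = 8.113 in; ε'_s = 0.003(c − d')/c = 0.0022 ≥ ε_y = 0.0021, so the compression steel yields.
M_n = (A_s − A'_s) f_y (d − a/2) + A'_s f_y (d − d') = 307.2 × (27 − 3.3465) + 60.6 × (27 − 2.1) = 7266.4 + 1508.9 = 8775.3 kip·in = 8775.3/12 = 731.28 kip·ft.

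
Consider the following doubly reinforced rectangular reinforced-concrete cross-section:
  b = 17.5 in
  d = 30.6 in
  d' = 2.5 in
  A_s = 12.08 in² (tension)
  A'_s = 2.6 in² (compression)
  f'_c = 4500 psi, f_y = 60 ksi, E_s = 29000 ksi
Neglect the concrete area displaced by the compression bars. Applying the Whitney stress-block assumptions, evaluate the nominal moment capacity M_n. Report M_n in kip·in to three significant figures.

Assume both steels yield.
a = (A_s − A'_s) f_y/(0.85 f'_c b) = (12.08 − 2.6) × 60/(0.85 × 4.5 × 17.5) = 8.497 in.
c = a/β₁ = 8.497/0.825 = 10.299 in; ε'_s = 0.003(c − d')/c = 0.0023 ≥ ε_y = 0.0021, so the compression steel yields.
M_n = (A_s − A'_s) f_y (d − a/2) + A'_s f_y (d − d') = 568.8 × (30.6 − 4.2485) + 156 × (30.6 − 2.5) = 14988.7 + 4383.6 = 19372.3 kip·in.

M_n ≈ 19400 kip·in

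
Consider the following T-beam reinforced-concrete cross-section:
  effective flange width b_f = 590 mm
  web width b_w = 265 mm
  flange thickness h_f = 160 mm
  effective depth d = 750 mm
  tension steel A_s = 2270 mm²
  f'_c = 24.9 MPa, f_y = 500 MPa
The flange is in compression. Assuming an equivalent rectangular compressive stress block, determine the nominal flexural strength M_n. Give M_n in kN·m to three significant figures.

M_n ≈ 800 kN·m

Tension: T = A_s f_y = 2270 × 500 = 1135000 N.
Try a within the flange: a = T/(0.85 f'_c b_f) = 1135000/(0.85 × 24.9 × 590) = 90.89 mm.
Since a = 90.89 ≤ h_f = 160 mm, the stress block lies entirely in the flange; analyse as a rectangular beam of width b_f.
M_n = T(d − a/2) = 1135000 × (750 − 45.445) = 799.67 × 10⁶ N·mm.
M_n = 799.67 kN·m.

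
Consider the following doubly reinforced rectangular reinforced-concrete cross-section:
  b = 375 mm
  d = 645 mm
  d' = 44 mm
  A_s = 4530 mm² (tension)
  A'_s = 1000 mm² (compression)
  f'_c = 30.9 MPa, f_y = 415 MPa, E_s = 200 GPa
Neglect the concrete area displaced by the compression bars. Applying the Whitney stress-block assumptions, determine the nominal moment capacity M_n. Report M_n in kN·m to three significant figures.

Assume both tension and compression steel yield.
Net tension couple steel: A_s − A'_s = 3530 mm².
a = (A_s − A'_s) f_y / (0.85 f'_c b) = 1464950/(0.85 × 30.9 × 375) = 148.74 mm.
c = a/β₁ = 148.74/0.829 = 179.42 mm; ε'_s = 0.003(c − d')/c = 0.0023 ≥ f_y/E_s = 0.0021, so compression steel does yield.
M_n = (A_s − A'_s) f_y (d − a/2) + A'_s f_y (d − d') = [1464950 × (645 − 74.37) + 415000 × (645 − 44)] × 10⁻⁶ = 835.94 + 249.42 = 1085.36 kN·m.

M_n ≈ 1090 kN·m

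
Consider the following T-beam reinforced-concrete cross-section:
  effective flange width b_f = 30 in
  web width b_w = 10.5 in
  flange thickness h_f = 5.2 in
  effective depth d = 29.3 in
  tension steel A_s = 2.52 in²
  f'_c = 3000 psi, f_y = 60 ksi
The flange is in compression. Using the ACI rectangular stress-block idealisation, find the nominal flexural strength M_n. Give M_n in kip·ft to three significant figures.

M_n ≈ 357 kip·ft

Tension: T = A_s f_y = 2.52 × 60 = 151.2 kips.
Try a within the flange: a = T/(0.85 f'_c b_f) = 151.2/(0.85 × 3 × 30) = 1.976 in.
Since a = 1.976 ≤ h_f = 5.2 in, the stress block lies entirely in the flange; analyse as a rectangular beam of width b_f.
M_n = T(d − a/2) = 151.2 × (29.3 − 0.988) = 4280.8 kip·in.
M_n = 4280.8/12 = 356.73 kip·ft.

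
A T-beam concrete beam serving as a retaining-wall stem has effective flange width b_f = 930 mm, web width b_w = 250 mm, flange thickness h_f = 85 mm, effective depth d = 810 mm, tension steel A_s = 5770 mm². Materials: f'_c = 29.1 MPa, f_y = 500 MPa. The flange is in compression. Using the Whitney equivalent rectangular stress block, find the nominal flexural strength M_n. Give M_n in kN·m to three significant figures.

Tension: T = A_s f_y = 5770 × 500 = 2885000 N.
Try a within the flange: a = T/(0.85 f'_c b_f) = 2885000/(0.85 × 29.1 × 930) = 125.42 mm.
a = 125.42 > h_f = 85 mm: the block extends into the web. Split into flange-overhang and web parts.
C_f = 0.85 f'_c (b_f − b_w) h_f = 0.85 × 29.1 × (930 − 250) × 85 = 1429683 N.
Remaining web compression depth: a_w = (T − C_f)/(0.85 f'_c b_w) = (2885000 − 1429683)/(0.85 × 29.1 × 250) = 235.35 mm.
M_n = C_f(d − h_f/2) + (T − C_f)(d − a_w/2) = 1429683 × (810 − 42.5) + 1455317 × (810 − 117.675) = 1097.28 + 1007.55 = 2104.83 × 10⁶ N·mm.
M_n = 2104.83 kN·m.

M_n ≈ 2100 kN·m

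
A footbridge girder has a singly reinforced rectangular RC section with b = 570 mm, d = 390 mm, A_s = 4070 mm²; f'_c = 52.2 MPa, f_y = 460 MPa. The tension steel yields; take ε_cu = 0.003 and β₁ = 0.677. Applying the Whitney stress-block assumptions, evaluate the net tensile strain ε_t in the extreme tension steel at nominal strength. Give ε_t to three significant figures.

ε_t ≈ 0.00770

a = A_s f_y/(0.85 f'_c b) = 74.03 mm.
β₁ = 0.677, so c = a/β₁ = 74.03/0.677 = 109.35 mm.
From the linear strain diagram with ε_cu = 0.003: ε_t = 0.003 (d − c)/c = 0.003 × (390 − 109.35)/109.35 = 0.00770.
Since ε_t ≥ 0.005, the section is tension-controlled.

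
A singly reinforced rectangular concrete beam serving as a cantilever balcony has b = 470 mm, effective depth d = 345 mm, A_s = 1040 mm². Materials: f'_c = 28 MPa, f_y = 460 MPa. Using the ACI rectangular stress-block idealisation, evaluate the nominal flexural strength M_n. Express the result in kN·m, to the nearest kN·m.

T = A_s f_y = 1040 × 460 = 478400 N = 478.4 kN.
From C = T: a = T/(0.85 f'_c b) = 478400/(0.85 × 28 × 470) = 42.77 mm.
M_n = T(d − a/2) = 478.4 kN × (345 − 21.385) mm = 154.82 kN·m.

M_n ≈ 155 kN·m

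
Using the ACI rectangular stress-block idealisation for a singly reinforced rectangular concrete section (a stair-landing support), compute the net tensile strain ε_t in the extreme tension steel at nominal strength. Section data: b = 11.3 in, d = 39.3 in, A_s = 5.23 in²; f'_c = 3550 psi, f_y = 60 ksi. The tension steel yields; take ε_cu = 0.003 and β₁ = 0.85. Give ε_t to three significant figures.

ε_t ≈ 0.00789

a = A_s f_y/(0.85 f'_c b) = 9.203 in.
β₁ = 0.85, so c = a/β₁ = 9.203/0.85 = 10.827 in.
From the linear strain diagram with ε_cu = 0.003: ε_t = 0.003 (d − c)/c = 0.003 × (39.3 − 10.827)/10.827 = 0.00789.
Since ε_t ≥ 0.005, the section is tension-controlled.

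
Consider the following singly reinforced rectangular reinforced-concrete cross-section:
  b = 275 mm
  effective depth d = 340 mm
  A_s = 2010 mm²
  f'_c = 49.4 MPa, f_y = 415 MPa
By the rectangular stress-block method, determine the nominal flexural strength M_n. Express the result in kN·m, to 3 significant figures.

T = A_s f_y = 2010 × 415 = 834150 N = 834.15 kN.
From C = T: a = T/(0.85 f'_c b) = 834150/(0.85 × 49.4 × 275) = 72.24 mm.
M_n = T(d − a/2) = 834.15 kN × (340 − 36.12) mm = 253.48 kN·m.

M_n ≈ 253 kN·m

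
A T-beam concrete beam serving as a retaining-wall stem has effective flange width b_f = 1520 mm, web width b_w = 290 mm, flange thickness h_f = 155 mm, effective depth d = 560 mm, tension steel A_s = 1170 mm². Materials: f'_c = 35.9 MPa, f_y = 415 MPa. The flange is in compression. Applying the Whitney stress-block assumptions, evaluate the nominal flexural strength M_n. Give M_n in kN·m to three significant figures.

Tension: T = A_s f_y = 1170 × 415 = 485550 N.
Try a within the flange: a = T/(0.85 f'_c b_f) = 485550/(0.85 × 35.9 × 1520) = 10.47 mm.
Since a = 10.47 ≤ h_f = 155 mm, the stress block lies entirely in the flange; analyse as a rectangular beam of width b_f.
M_n = T(d − a/2) = 485550 × (560 − 5.235) = 269.37 × 10⁶ N·mm.
M_n = 269.37 kN·m.

M_n ≈ 269 kN·m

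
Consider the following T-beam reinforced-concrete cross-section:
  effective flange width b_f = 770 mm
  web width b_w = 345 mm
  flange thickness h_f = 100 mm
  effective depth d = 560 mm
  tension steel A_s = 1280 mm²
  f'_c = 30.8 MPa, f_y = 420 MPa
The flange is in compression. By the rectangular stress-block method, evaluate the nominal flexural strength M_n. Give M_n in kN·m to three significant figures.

M_n ≈ 294 kN·m

Tension: T = A_s f_y = 1280 × 420 = 537600 N.
Try a within the flange: a = T/(0.85 f'_c b_f) = 537600/(0.85 × 30.8 × 770) = 26.67 mm.
Since a = 26.67 ≤ h_f = 100 mm, the stress block lies entirely in the flange; analyse as a rectangular beam of width b_f.
M_n = T(d − a/2) = 537600 × (560 − 13.335) = 293.89 × 10⁶ N·mm.
M_n = 293.89 kN·m.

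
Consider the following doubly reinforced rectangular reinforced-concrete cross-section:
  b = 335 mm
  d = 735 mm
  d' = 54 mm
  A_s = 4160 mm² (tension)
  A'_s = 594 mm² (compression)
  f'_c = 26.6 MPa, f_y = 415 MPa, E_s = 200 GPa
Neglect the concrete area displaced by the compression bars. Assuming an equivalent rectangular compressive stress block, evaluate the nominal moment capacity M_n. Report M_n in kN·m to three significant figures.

M_n ≈ 1110 kN·m

Assume both tension and compression steel yield.
Net tension couple steel: A_s − A'_s = 3566 mm².
a = (A_s − A'_s) f_y / (0.85 f'_c b) = 1479890/(0.85 × 26.6 × 335) = 195.38 mm.
c = a/β₁ = 195.38/0.85 = 229.86 mm; ε'_s = 0.003(c − d')/c = 0.0023 ≥ f_y/E_s = 0.0021, so compression steel does yield.
M_n = (A_s − A'_s) f_y (d − a/2) + A'_s f_y (d − d') = [1479890 × (735 − 97.69) + 246510 × (735 − 54)] × 10⁻⁶ = 943.15 + 167.87 = 1111.02 kN·m.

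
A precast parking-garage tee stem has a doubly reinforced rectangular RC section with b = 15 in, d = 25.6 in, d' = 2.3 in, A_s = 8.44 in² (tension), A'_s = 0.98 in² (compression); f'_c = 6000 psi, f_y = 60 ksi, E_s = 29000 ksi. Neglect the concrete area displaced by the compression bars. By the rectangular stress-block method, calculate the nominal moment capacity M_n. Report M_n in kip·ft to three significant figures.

M_n ≈ 960 kip·ft

Assume both steels yield.
a = (A_s − A'_s) f_y/(0.85 f'_c b) = (8.44 − 0.98) × 60/(0.85 × 6 × 15) = 5.851 in.
c = a/β₁ = 5.851/0.75 = 7.801 in; ε'_s = 0.003(c − d')/c = 0.0021 ≥ ε_y = 0.0021, so the compression steel yields.
M_n = (A_s − A'_s) f_y (d − a/2) + A'_s f_y (d − d') = 447.6 × (25.6 − 2.9255) + 58.8 × (25.6 − 2.3) = 10149.1 + 1370.0 = 11519.1 kip·in = 11519.1/12 = 959.93 kip·ft.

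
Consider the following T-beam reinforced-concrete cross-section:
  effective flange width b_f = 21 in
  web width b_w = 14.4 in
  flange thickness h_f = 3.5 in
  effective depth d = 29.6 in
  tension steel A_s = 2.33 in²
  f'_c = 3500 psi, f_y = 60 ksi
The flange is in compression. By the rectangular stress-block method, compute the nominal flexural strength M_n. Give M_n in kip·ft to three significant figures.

M_n ≈ 332 kip·ft

Tension: T = A_s f_y = 2.33 × 60 = 139.8 kips.
Try a within the flange: a = T/(0.85 f'_c b_f) = 139.8/(0.85 × 3.5 × 21) = 2.238 in.
Since a = 2.238 ≤ h_f = 3.5 in, the stress block lies entirely in the flange; analyse as a rectangular beam of width b_f.
M_n = T(d − a/2) = 139.8 × (29.6 − 1.119) = 3981.6 kip·in.
M_n = 3981.6/12 = 331.80 kip·ft.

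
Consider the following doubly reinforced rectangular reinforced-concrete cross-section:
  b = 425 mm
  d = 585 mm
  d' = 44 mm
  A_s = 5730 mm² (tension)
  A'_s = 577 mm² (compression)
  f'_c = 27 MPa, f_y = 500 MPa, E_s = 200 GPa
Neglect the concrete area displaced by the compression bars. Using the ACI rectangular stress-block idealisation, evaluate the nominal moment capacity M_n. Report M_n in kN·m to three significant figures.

Assume both tension and compression steel yield.
Net tension couple steel: A_s − A'_s = 5153 mm².
a = (A_s − A'_s) f_y / (0.85 f'_c b) = 2576500/(0.85 × 27 × 425) = 264.15 mm.
c = a/β₁ = 264.15/0.85 = 310.76 mm; ε'_s = 0.003(c − d')/c = 0.0026 ≥ f_y/E_s = 0.0025, so compression steel does yield.
M_n = (A_s − A'_s) f_y (d − a/2) + A'_s f_y (d − d') = [2576500 × (585 − 132.075) + 288500 × (585 − 44)] × 10⁻⁶ = 1166.96 + 156.08 = 1323.04 kN·m.

M_n ≈ 1320 kN·m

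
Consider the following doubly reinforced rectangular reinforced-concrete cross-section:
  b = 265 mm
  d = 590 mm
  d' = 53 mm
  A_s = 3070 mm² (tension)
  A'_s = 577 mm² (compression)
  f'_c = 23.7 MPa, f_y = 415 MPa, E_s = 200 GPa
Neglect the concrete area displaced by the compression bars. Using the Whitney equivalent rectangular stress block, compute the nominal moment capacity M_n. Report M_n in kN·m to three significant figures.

Assume both tension and compression steel yield.
Net tension couple steel: A_s − A'_s = 2493 mm².
a = (A_s − A'_s) f_y / (0.85 f'_c b) = 1034595/(0.85 × 23.7 × 265) = 193.80 mm.
c = a/β₁ = 193.80/0.85 = 228.00 mm; ε'_s = 0.003(c − d')/c = 0.0023 ≥ f_y/E_s = 0.0021, so compression steel does yield.
M_n = (A_s − A'_s) f_y (d − a/2) + A'_s f_y (d − d') = [1034595 × (590 − 96.9) + 239455 × (590 − 53)] × 10⁻⁶ = 510.16 + 128.59 = 638.75 kN·m.

M_n ≈ 639 kN·m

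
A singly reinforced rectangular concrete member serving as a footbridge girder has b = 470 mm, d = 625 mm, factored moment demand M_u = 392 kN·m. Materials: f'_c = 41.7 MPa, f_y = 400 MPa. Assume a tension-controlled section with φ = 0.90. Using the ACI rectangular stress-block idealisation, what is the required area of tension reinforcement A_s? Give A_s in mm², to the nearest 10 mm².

A_s ≈ 1800 mm²

M_n = M_u/φ = 392/0.90 = 435.556 kN·m.
With M_n = 0.85 f'_c a b (d − a/2), solve the quadratic for a:
a = d − √(d² − 2M_n/(0.85 f'_c b)) = 625 − √(625² − 2 × 435.556×10⁶/(0.85 × 41.7 × 470)) = 43.33 mm.
A_s = 0.85 f'_c a b / f_y = 0.85 × 41.7 × 43.33 × 470 / 400 = 1804.6 mm².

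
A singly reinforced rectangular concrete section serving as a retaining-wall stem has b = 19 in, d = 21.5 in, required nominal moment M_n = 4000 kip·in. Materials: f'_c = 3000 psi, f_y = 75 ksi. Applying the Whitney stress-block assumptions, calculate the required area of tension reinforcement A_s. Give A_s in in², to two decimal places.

A_s ≈ 2.75 in²

From M_n = 0.85 f'_c a b (d − a/2):
a = d − √(d² − 2M_n/(0.85 f'_c b)) = 21.5 − √(21.5² − 2 × 4000/(0.85 × 3 × 19)) = 4.263 in.
A_s = 0.85 f'_c a b / f_y = 0.85 × 3 × 4.263 × 19 / 75 = 2.754 in².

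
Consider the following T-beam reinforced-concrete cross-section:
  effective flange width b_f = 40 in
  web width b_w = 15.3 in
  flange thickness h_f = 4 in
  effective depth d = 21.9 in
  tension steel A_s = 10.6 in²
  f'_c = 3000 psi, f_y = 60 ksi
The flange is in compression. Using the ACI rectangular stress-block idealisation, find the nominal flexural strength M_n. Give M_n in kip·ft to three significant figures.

M_n ≈ 961 kip·ft

Tension: T = A_s f_y = 10.6 × 60 = 636 kips.
Try a within the flange: a = T/(0.85 f'_c b_f) = 636/(0.85 × 3 × 40) = 6.235 in.
a = 6.235 > h_f = 4 in: the block extends into the web. Split into flange-overhang and web parts.
C_f = 0.85 f'_c (b_f − b_w) h_f = 0.85 × 3 × (40 − 15.3) × 4 = 251.9 kips.
Remaining web compression depth: a_w = (T − C_f)/(0.85 f'_c b_w) = (636 − 251.9)/(0.85 × 3 × 15.3) = 9.845 in.
M_n = C_f(d − h_f/2) + (T − C_f)(d − a_w/2) = 251.9 × (21.9 − 2) + 384.1 × (21.9 − 4.9225) = 5012.8 + 6521.1 = 11533.9 kip·in.
M_n = 11533.9/12 = 961.16 kip·ft.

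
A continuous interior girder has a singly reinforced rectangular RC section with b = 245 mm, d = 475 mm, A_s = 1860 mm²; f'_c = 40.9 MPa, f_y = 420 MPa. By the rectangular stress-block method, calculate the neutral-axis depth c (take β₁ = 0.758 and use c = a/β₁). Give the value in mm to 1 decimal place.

T = A_s f_y = 1860 × 420 = 781200 N = 781.2 kN.
Setting C = 0.85 f'_c a b equal to T: a = 781200/(0.85 × 40.9 × 245) = 91.718 mm.
With β₁ = 0.758, c = a/β₁ = 91.718/0.758 = 121.0 mm.

c ≈ 121.0 mm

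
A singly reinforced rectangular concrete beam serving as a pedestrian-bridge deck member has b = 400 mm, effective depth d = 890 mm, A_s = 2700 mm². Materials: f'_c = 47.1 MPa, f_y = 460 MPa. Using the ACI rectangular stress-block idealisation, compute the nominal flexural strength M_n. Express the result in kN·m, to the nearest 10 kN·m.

M_n ≈ 1060 kN·m

T = A_s f_y = 2700 × 460 = 1242000 N = 1242 kN.
From C = T: a = T/(0.85 f'_c b) = 1242000/(0.85 × 47.1 × 400) = 77.56 mm.
M_n = T(d − a/2) = 1242 kN × (890 − 38.78) mm = 1057.22 kN·m.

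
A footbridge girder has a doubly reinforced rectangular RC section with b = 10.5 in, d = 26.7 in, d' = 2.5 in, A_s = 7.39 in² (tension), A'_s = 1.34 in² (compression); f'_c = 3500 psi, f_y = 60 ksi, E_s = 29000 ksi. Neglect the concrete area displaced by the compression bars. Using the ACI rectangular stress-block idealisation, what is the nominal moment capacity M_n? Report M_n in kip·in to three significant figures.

Assume both steels yield.
a = (A_s − A'_s) f_y/(0.85 f'_c b) = (7.39 − 1.34) × 60/(0.85 × 3.5 × 10.5) = 11.621 in.
c = a/β₁ = 11.621/0.85 = 13.672 in; ε'_s = 0.003(c − d')/c = 0.0025 ≥ ε_y = 0.0021, so the compression steel yields.
M_n = (A_s − A'_s) f_y (d − a/2) + A'_s f_y (d − d') = 363 × (26.7 − 5.8105) + 80.4 × (26.7 − 2.5) = 7582.9 + 1945.7 = 9528.6 kip·in.

M_n ≈ 9530 kip·in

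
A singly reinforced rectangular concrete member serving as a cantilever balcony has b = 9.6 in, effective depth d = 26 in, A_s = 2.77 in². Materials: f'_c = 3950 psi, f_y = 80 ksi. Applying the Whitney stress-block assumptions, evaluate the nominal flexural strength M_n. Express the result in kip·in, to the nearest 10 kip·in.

M_n ≈ 5000 kip·in

T = A_s f_y = 2.77 × 80 = 221.6 kips.
a = T/(0.85 f'_c b) = 221.6/(0.85 × 3.95 × 9.6) = 6.875 in.
M_n = T(d − a/2) = 221.6 × (26 − 3.4375) = 4999.9 kip·in.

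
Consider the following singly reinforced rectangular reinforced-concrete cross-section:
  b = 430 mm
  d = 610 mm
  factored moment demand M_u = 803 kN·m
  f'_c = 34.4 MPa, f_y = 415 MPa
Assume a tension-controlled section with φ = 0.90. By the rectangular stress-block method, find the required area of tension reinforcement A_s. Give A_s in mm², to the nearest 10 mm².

A_s ≈ 3950 mm²

M_n = M_u/φ = 803/0.90 = 892.222 kN·m.
With M_n = 0.85 f'_c a b (d − a/2), solve the quadratic for a:
a = d − √(d² − 2M_n/(0.85 f'_c b)) = 610 − √(610² − 2 × 892.222×10⁶/(0.85 × 34.4 × 430)) = 130.23 mm.
A_s = 0.85 f'_c a b / f_y = 0.85 × 34.4 × 130.23 × 430 / 415 = 3945.6 mm².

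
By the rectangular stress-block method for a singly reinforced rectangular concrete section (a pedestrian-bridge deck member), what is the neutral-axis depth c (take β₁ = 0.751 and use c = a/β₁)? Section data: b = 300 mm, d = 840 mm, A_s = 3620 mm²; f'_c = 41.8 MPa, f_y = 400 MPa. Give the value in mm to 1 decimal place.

T = A_s f_y = 3620 × 400 = 1448000 N = 1448 kN.
Setting C = 0.85 f'_c a b equal to T: a = 1448000/(0.85 × 41.8 × 300) = 135.848 mm.
With β₁ = 0.751, c = a/β₁ = 135.848/0.751 = 180.9 mm.

c ≈ 180.9 mm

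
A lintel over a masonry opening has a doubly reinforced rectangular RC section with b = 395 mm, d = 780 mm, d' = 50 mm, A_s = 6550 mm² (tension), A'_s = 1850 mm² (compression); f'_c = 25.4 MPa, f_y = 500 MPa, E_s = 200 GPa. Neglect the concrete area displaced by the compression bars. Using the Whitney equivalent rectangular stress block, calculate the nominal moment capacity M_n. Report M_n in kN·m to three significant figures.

Assume both tension and compression steel yield.
Net tension couple steel: A_s − A'_s = 4700 mm².
a = (A_s − A'_s) f_y / (0.85 f'_c b) = 2350000/(0.85 × 25.4 × 395) = 275.56 mm.
c = a/β₁ = 275.56/0.85 = 324.19 mm; ε'_s = 0.003(c − d')/c = 0.0025 ≥ f_y/E_s = 0.0025, so compression steel does yield.
M_n = (A_s − A'_s) f_y (d − a/2) + A'_s f_y (d − d') = [2350000 × (780 − 137.78) + 925000 × (780 − 50)] × 10⁻⁶ = 1509.22 + 675.25 = 2184.47 kN·m.

M_n ≈ 2180 kN·m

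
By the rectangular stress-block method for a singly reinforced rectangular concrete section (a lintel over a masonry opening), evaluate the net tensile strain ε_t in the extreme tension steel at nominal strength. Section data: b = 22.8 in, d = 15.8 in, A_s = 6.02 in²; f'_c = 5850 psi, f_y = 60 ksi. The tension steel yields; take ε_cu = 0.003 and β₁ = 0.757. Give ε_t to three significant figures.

ε_t ≈ 0.00826

a = A_s f_y/(0.85 f'_c b) = 3.186 in.
β₁ = 0.757, so c = a/β₁ = 3.186/0.757 = 4.209 in.
From the linear strain diagram with ε_cu = 0.003: ε_t = 0.003 (d − c)/c = 0.003 × (15.8 − 4.209)/4.209 = 0.00826.
Since ε_t ≥ 0.005, the section is tension-controlled.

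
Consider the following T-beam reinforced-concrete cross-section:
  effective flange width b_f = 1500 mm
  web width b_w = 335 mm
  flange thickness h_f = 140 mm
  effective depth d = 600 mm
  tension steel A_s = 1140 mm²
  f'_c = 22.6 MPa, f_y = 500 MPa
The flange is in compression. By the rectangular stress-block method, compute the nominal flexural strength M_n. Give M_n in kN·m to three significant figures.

M_n ≈ 336 kN·m

Tension: T = A_s f_y = 1140 × 500 = 570000 N.
Try a within the flange: a = T/(0.85 f'_c b_f) = 570000/(0.85 × 22.6 × 1500) = 19.78 mm.
Since a = 19.78 ≤ h_f = 140 mm, the stress block lies entirely in the flange; analyse as a rectangular beam of width b_f.
M_n = T(d − a/2) = 570000 × (600 − 9.89) = 336.36 × 10⁶ N·mm.
M_n = 336.36 kN·m.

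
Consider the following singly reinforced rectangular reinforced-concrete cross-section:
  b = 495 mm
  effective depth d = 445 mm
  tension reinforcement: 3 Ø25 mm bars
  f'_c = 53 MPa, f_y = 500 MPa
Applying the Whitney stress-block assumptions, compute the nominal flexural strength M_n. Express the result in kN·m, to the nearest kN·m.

A_s = 3 × 491 = 1473 mm².
T = A_s f_y = 1473 × 500 = 736500 N = 736.5 kN.
From C = T: a = T/(0.85 f'_c b) = 736500/(0.85 × 53 × 495) = 33.03 mm.
M_n = T(d − a/2) = 736.5 kN × (445 − 16.515) mm = 315.58 kN·m.

M_n ≈ 316 kN·m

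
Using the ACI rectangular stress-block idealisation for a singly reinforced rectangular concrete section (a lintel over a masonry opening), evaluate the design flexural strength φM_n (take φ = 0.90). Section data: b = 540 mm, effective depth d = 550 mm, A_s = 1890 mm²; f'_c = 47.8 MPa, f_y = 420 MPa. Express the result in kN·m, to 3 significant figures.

T = A_s f_y = 1890 × 420 = 793800 N = 793.8 kN.
From C = T: a = T/(0.85 f'_c b) = 793800/(0.85 × 47.8 × 540) = 36.18 mm.
M_n = T(d − a/2) = 793.8 kN × (550 − 18.09) mm = 422.23 kN·m.
φM_n = 0.90 × 422.23 = 380.01 kN·m.

φM_n ≈ 380 kN·m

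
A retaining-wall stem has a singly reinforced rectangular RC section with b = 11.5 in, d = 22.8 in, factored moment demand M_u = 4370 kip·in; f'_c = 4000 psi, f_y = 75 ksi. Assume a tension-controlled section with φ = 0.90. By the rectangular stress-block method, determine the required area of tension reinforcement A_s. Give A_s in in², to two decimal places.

A_s ≈ 3.30 in²

M_n = M_u/φ = 4370/0.90 = 4855.56 kip·in.
From M_n = 0.85 f'_c a b (d − a/2):
a = d − √(d² − 2M_n/(0.85 f'_c b)) = 22.8 − √(22.8² − 2 × 4855.56/(0.85 × 4 × 11.5)) = 6.324 in.
A_s = 0.85 f'_c a b / f_y = 0.85 × 4 × 6.324 × 11.5 / 75 = 3.297 in².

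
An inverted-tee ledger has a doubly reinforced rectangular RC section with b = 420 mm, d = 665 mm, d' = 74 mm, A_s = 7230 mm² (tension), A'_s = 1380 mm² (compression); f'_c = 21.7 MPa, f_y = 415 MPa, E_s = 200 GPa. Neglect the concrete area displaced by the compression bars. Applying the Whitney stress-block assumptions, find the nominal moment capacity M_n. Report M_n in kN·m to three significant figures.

M_n ≈ 1570 kN·m

Assume both tension and compression steel yield.
Net tension couple steel: A_s − A'_s = 5850 mm².
a = (A_s − A'_s) f_y / (0.85 f'_c b) = 2427750/(0.85 × 21.7 × 420) = 313.38 mm.
c = a/β₁ = 313.38/0.85 = 368.68 mm; ε'_s = 0.003(c − d')/c = 0.0024 ≥ f_y/E_s = 0.0021, so compression steel does yield.
M_n = (A_s − A'_s) f_y (d − a/2) + A'_s f_y (d − d') = [2427750 × (665 − 156.69) + 572700 × (665 − 74)] × 10⁻⁶ = 1234.05 + 338.47 = 1572.52 kN·m.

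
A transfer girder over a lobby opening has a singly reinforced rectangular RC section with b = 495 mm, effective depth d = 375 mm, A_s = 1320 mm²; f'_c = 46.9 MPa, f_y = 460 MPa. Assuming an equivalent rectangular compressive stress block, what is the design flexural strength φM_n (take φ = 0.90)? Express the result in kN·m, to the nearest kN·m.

φM_n ≈ 197 kN·m

T = A_s f_y = 1320 × 460 = 607200 N = 607.2 kN.
From C = T: a = T/(0.85 f'_c b) = 607200/(0.85 × 46.9 × 495) = 30.77 mm.
M_n = T(d − a/2) = 607.2 kN × (375 − 15.385) mm = 218.36 kN·m.
φM_n = 0.90 × 218.36 = 196.52 kN·m.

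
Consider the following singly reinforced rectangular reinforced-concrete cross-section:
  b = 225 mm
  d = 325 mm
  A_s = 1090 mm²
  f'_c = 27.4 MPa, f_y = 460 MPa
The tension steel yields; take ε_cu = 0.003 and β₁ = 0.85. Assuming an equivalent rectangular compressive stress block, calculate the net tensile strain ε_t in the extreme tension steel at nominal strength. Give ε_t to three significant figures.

a = A_s f_y/(0.85 f'_c b) = 95.68 mm.
β₁ = 0.85, so c = a/β₁ = 95.68/0.85 = 112.56 mm.
From the linear strain diagram with ε_cu = 0.003: ε_t = 0.003 (d − c)/c = 0.003 × (325 − 112.56)/112.56 = 0.00566.
Since ε_t ≥ 0.005, the section is tension-controlled.

ε_t ≈ 0.00566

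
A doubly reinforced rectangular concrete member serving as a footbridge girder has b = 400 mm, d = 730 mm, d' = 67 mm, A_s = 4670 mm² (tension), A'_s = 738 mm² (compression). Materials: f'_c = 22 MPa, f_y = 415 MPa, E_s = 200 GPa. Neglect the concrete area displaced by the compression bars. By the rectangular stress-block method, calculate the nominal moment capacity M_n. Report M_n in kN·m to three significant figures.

M_n ≈ 1220 kN·m

Assume both tension and compression steel yield.
Net tension couple steel: A_s − A'_s = 3932 mm².
a = (A_s − A'_s) f_y / (0.85 f'_c b) = 1631780/(0.85 × 22 × 400) = 218.15 mm.
c = a/β₁ = 218.15/0.85 = 256.65 mm; ε'_s = 0.003(c − d')/c = 0.0022 ≥ f_y/E_s = 0.0021, so compression steel does yield.
M_n = (A_s − A'_s) f_y (d − a/2) + A'_s f_y (d − d') = [1631780 × (730 − 109.075) + 306270 × (730 − 67)] × 10⁻⁶ = 1013.21 + 203.06 = 1216.27 kN·m.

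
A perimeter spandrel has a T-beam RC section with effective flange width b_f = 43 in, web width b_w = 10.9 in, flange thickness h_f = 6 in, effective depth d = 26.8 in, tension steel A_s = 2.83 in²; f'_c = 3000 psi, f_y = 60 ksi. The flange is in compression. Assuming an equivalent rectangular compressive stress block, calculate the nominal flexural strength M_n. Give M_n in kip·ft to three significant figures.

M_n ≈ 368 kip·ft

Tension: T = A_s f_y = 2.83 × 60 = 169.8 kips.
Try a within the flange: a = T/(0.85 f'_c b_f) = 169.8/(0.85 × 3 × 43) = 1.549 in.
Since a = 1.549 ≤ h_f = 6 in, the stress block lies entirely in the flange; analyse as a rectangular beam of width b_f.
M_n = T(d − a/2) = 169.8 × (26.8 − 0.7745) = 4419.1 kip·in.
M_n = 4419.1/12 = 368.26 kip·ft.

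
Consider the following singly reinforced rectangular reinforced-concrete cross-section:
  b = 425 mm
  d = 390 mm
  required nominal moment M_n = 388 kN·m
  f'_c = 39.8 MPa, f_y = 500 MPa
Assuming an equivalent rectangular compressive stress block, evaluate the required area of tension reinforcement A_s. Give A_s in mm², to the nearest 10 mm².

A_s ≈ 2210 mm²

With M_n = 0.85 f'_c a b (d − a/2), solve the quadratic for a:
a = d − √(d² − 2M_n/(0.85 f'_c b)) = 390 − √(390² − 2 × 388×10⁶/(0.85 × 39.8 × 425)) = 76.75 mm.
A_s = 0.85 f'_c a b / f_y = 0.85 × 39.8 × 76.75 × 425 / 500 = 2207.0 mm².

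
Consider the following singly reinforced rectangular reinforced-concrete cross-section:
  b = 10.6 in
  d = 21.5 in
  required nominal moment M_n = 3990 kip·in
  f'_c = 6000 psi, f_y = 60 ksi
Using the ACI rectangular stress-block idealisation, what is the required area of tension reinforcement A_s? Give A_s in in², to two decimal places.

A_s ≈ 3.39 in²

From M_n = 0.85 f'_c a b (d − a/2):
a = d − √(d² − 2M_n/(0.85 f'_c b)) = 21.5 − √(21.5² − 2 × 3990/(0.85 × 6 × 10.6)) = 3.762 in.
A_s = 0.85 f'_c a b / f_y = 0.85 × 6 × 3.762 × 10.6 / 60 = 3.390 in².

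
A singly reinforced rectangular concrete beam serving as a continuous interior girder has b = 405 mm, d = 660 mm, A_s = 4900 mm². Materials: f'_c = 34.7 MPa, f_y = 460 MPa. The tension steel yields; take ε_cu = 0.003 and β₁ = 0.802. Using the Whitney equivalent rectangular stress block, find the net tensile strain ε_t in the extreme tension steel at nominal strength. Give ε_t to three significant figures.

a = A_s f_y/(0.85 f'_c b) = 188.69 mm.
β₁ = 0.802, so c = a/β₁ = 188.69/0.802 = 235.27 mm.
From the linear strain diagram with ε_cu = 0.003: ε_t = 0.003 (d − c)/c = 0.003 × (660 − 235.27)/235.27 = 0.00542.
Since ε_t ≥ 0.005, the section is tension-controlled.

ε_t ≈ 0.00542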